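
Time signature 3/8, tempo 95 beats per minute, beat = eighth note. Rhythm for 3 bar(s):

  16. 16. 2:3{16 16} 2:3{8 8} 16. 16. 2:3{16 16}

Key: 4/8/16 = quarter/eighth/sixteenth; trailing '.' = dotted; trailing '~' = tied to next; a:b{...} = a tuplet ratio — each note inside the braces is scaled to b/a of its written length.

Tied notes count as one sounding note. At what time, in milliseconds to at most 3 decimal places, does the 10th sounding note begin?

note 10 onset = 33/4b = 5210.526ms

1. 0.0ms @ 0 + 473.684ms (3/4)
2. 473.684ms @ 3/4 + 473.684ms (3/4)
3. 947.368ms @ 3/2 + 473.684ms (3/4)
4. 1421.053ms @ 9/4 + 473.684ms (3/4)
5. 1894.737ms @ 3 + 947.368ms (3/2)
6. 2842.105ms @ 9/2 + 947.368ms (3/2)
7. 3789.474ms @ 6 + 473.684ms (3/4)
8. 4263.158ms @ 27/4 + 473.684ms (3/4)
9. 4736.842ms @ 15/2 + 473.684ms (3/4)
10. 5210.526ms @ 33/4 + 473.684ms (3/4)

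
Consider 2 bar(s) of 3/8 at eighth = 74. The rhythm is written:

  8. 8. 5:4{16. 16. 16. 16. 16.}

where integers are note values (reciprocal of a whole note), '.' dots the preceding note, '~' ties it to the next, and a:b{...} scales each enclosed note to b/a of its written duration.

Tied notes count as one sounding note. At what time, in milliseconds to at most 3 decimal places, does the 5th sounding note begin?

note 5 onset = 21/5b = 3405.405ms

1. 0.0ms @ 0 + 1216.216ms (3/2)
2. 1216.216ms @ 3/2 + 1216.216ms (3/2)
3. 2432.432ms @ 3 + 486.486ms (3/5)
4. 2918.919ms @ 18/5 + 486.486ms (3/5)
5. 3405.405ms @ 21/5 + 486.486ms (3/5)
6. 3891.892ms @ 24/5 + 486.486ms (3/5)
7. 4378.378ms @ 27/5 + 486.486ms (3/5)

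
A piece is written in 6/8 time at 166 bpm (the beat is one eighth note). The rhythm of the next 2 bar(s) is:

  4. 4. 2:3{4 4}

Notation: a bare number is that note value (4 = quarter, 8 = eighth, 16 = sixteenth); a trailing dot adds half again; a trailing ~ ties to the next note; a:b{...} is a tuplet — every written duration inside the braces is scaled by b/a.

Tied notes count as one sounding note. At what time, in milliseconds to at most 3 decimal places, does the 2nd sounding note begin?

1. 0.0ms @ 0 + 1084.337ms (3)
2. 1084.337ms @ 3 + 1084.337ms (3)
3. 2168.675ms @ 6 + 1084.337ms (3)
4. 3253.012ms @ 9 + 1084.337ms (3)

note 2 onset = 3b = 1084.337ms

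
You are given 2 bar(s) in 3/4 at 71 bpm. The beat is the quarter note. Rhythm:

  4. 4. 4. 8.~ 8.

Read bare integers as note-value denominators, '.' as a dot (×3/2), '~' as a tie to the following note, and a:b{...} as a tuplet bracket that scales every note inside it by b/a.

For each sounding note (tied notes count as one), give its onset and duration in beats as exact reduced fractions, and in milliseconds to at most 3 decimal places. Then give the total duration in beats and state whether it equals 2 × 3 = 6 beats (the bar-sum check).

1) 0.0ms=0b +1267.606ms=3/2b
2) 1267.606ms=3/2b +1267.606ms=3/2b
3) 2535.211ms=3b +1267.606ms=3/2b
4) 3802.817ms=9/2b +1267.606ms=3/2b
Σ=6b of 6 (71bpm 3/4) — PASS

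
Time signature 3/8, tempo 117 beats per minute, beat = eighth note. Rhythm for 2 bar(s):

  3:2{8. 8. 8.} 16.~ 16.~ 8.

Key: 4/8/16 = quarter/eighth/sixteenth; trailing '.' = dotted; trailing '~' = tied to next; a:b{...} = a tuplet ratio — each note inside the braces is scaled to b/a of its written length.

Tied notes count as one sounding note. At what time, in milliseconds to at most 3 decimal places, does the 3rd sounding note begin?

note 3 onset = 2b = 1025.641ms

1. 0.0ms @ 0 + 512.821ms (1)
2. 512.821ms @ 1 + 512.821ms (1)
3. 1025.641ms @ 2 + 512.821ms (1)
4. 1538.462ms @ 3 + 1538.462ms (3)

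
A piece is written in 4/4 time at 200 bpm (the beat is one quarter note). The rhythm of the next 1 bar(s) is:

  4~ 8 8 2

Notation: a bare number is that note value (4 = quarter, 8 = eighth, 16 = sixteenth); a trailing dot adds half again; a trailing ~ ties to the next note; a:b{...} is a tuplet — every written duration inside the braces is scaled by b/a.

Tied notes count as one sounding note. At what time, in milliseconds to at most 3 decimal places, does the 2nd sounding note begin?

note 2 onset = 3/2b = 450.0ms

1. 0.0ms @ 0 + 450.0ms (3/2)
2. 450.0ms @ 3/2 + 150.0ms (1/2)
3. 600.0ms @ 2 + 600.0ms (2)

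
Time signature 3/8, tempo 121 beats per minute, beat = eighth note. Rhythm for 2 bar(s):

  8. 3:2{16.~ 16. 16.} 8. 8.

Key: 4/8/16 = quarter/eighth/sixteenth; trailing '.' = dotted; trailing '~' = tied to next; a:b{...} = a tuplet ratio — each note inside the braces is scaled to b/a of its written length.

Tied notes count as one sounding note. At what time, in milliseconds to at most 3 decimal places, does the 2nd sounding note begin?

1. 0.0ms @ 0 + 743.802ms (3/2)
2. 743.802ms @ 3/2 + 495.868ms (1)
3. 1239.669ms @ 5/2 + 247.934ms (1/2)
4. 1487.603ms @ 3 + 743.802ms (3/2)
5. 2231.405ms @ 9/2 + 743.802ms (3/2)

note 2 onset = 3/2b = 743.802ms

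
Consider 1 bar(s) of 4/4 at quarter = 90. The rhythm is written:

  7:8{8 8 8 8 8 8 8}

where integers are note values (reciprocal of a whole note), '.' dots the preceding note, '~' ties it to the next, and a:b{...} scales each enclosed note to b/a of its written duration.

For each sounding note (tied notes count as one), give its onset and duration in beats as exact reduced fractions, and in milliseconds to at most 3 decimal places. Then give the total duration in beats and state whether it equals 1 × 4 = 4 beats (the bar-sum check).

1) 0.0ms=0b +380.952ms=4/7b
2) 380.952ms=4/7b +380.952ms=4/7b
3) 761.905ms=8/7b +380.952ms=4/7b
4) 1142.857ms=12/7b +380.952ms=4/7b
5) 1523.81ms=16/7b +380.952ms=4/7b
6) 1904.762ms=20/7b +380.952ms=4/7b
7) 2285.714ms=24/7b +380.952ms=4/7b
Σ=4b of 4 (90bpm 4/4) — PASS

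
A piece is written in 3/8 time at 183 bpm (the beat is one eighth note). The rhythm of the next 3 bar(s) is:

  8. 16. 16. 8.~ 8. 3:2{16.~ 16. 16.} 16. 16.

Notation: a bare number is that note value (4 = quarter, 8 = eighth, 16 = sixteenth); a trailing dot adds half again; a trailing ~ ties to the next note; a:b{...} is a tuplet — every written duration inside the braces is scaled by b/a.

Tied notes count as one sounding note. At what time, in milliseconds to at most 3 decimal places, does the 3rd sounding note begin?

1. 0.0ms @ 0 + 491.803ms (3/2)
2. 491.803ms @ 3/2 + 245.902ms (3/4)
3. 737.705ms @ 9/4 + 245.902ms (3/4)
4. 983.607ms @ 3 + 983.607ms (3)
5. 1967.213ms @ 6 + 327.869ms (1)
6. 2295.082ms @ 7 + 163.934ms (1/2)
7. 2459.016ms @ 15/2 + 245.902ms (3/4)
8. 2704.918ms @ 33/4 + 245.902ms (3/4)

note 3 onset = 9/4b = 737.705ms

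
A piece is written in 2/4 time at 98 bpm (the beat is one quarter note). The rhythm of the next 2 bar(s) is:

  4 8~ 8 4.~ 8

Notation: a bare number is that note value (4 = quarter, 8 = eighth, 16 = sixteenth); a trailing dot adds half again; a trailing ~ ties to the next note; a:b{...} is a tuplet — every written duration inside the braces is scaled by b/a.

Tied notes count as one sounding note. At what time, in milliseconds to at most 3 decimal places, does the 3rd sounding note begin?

note 3 onset = 2b = 1224.49ms

1. 0.0ms @ 0 + 612.245ms (1)
2. 612.245ms @ 1 + 612.245ms (1)
3. 1224.49ms @ 2 + 1224.49ms (2)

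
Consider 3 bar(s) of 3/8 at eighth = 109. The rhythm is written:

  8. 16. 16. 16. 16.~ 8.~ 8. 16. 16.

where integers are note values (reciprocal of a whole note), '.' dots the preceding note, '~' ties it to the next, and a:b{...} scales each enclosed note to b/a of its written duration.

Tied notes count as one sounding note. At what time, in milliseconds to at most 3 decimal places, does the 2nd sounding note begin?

note 2 onset = 3/2b = 825.688ms

1. 0.0ms @ 0 + 825.688ms (3/2)
2. 825.688ms @ 3/2 + 412.844ms (3/4)
3. 1238.532ms @ 9/4 + 412.844ms (3/4)
4. 1651.376ms @ 3 + 412.844ms (3/4)
5. 2064.22ms @ 15/4 + 2064.22ms (15/4)
6. 4128.44ms @ 15/2 + 412.844ms (3/4)
7. 4541.284ms @ 33/4 + 412.844ms (3/4)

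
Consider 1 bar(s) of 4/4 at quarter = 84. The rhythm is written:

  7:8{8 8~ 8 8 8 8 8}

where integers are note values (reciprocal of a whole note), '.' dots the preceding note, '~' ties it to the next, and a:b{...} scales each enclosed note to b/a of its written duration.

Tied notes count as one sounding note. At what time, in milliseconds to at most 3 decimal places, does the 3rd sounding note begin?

note 3 onset = 12/7b = 1224.49ms

1. 0.0ms @ 0 + 408.163ms (4/7)
2. 408.163ms @ 4/7 + 816.327ms (8/7)
3. 1224.49ms @ 12/7 + 408.163ms (4/7)
4. 1632.653ms @ 16/7 + 408.163ms (4/7)
5. 2040.816ms @ 20/7 + 408.163ms (4/7)
6. 2448.98ms @ 24/7 + 408.163ms (4/7)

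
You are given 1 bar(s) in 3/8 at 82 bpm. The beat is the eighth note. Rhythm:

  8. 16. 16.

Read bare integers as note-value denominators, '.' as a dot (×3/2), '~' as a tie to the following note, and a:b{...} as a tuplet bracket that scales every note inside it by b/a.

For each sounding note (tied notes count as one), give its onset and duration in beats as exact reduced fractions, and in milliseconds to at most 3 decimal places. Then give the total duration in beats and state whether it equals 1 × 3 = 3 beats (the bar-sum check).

1) 0.0ms=0b +1097.561ms=3/2b
2) 1097.561ms=3/2b +548.78ms=3/4b
3) 1646.341ms=9/4b +548.78ms=3/4b
Σ=3b of 3 (82bpm 3/8) — PASS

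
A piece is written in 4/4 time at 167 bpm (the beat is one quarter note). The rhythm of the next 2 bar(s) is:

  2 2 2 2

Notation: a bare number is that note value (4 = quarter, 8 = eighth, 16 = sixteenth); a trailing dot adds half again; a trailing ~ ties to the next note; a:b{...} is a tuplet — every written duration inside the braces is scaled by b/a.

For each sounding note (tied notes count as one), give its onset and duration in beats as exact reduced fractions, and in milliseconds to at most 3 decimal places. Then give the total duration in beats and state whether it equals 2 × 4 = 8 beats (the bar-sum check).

1) 0.0ms=0b +718.563ms=2b
2) 718.563ms=2b +718.563ms=2b
3) 1437.126ms=4b +718.563ms=2b
4) 2155.689ms=6b +718.563ms=2b
Σ=8b of 8 (167bpm 4/4) — PASS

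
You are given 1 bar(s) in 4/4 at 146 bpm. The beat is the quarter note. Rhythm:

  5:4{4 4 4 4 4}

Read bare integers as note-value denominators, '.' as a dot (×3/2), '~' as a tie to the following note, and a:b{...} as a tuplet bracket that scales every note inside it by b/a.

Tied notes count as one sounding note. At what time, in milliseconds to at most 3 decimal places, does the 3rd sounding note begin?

note 3 onset = 8/5b = 657.534ms

1. 0.0ms @ 0 + 328.767ms (4/5)
2. 328.767ms @ 4/5 + 328.767ms (4/5)
3. 657.534ms @ 8/5 + 328.767ms (4/5)
4. 986.301ms @ 12/5 + 328.767ms (4/5)
5. 1315.068ms @ 16/5 + 328.767ms (4/5)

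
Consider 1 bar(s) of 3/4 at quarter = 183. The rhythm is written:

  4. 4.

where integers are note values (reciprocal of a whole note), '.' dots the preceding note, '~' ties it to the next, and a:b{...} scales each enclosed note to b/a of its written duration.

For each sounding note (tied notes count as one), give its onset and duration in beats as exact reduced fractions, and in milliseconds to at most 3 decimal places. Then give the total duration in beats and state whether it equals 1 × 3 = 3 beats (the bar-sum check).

1) 0.0ms=0b +491.803ms=3/2b
2) 491.803ms=3/2b +491.803ms=3/2b
Σ=3b of 3 (183bpm 3/4) — PASS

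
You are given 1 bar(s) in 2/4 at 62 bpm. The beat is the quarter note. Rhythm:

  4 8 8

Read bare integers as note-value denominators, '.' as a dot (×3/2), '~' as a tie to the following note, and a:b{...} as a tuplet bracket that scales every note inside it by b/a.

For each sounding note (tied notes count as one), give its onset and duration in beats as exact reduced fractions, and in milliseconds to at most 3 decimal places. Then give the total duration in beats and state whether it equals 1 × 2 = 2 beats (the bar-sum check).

1) 0.0ms=0b +967.742ms=1b
2) 967.742ms=1b +483.871ms=1/2b
3) 1451.613ms=3/2b +483.871ms=1/2b
Σ=2b of 2 (62bpm 2/4) — PASS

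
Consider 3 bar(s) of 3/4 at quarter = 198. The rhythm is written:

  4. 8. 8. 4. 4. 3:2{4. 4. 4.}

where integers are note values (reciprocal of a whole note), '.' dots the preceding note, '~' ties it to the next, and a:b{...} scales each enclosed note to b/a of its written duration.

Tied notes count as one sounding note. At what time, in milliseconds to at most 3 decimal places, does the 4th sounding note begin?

note 4 onset = 3b = 909.091ms

1. 0.0ms @ 0 + 454.545ms (3/2)
2. 454.545ms @ 3/2 + 227.273ms (3/4)
3. 681.818ms @ 9/4 + 227.273ms (3/4)
4. 909.091ms @ 3 + 454.545ms (3/2)
5. 1363.636ms @ 9/2 + 454.545ms (3/2)
6. 1818.182ms @ 6 + 303.03ms (1)
7. 2121.212ms @ 7 + 303.03ms (1)
8. 2424.242ms @ 8 + 303.03ms (1)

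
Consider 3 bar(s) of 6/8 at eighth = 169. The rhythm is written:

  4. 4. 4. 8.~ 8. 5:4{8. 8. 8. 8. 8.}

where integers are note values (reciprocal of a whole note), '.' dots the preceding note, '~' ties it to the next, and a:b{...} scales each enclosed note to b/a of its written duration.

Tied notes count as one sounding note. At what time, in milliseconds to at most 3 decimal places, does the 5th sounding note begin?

1. 0.0ms @ 0 + 1065.089ms (3)
2. 1065.089ms @ 3 + 1065.089ms (3)
3. 2130.178ms @ 6 + 1065.089ms (3)
4. 3195.266ms @ 9 + 1065.089ms (3)
5. 4260.355ms @ 12 + 426.036ms (6/5)
6. 4686.391ms @ 66/5 + 426.036ms (6/5)
7. 5112.426ms @ 72/5 + 426.036ms (6/5)
8. 5538.462ms @ 78/5 + 426.036ms (6/5)
9. 5964.497ms @ 84/5 + 426.036ms (6/5)

note 5 onset = 12b = 4260.355ms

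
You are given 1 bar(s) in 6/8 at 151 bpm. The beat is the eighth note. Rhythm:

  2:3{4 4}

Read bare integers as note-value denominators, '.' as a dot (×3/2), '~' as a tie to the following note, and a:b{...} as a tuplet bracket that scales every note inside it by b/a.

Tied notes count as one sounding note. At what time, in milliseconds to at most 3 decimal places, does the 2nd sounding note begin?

note 2 onset = 3b = 1192.053ms

1. 0.0ms @ 0 + 1192.053ms (3)
2. 1192.053ms @ 3 + 1192.053ms (3)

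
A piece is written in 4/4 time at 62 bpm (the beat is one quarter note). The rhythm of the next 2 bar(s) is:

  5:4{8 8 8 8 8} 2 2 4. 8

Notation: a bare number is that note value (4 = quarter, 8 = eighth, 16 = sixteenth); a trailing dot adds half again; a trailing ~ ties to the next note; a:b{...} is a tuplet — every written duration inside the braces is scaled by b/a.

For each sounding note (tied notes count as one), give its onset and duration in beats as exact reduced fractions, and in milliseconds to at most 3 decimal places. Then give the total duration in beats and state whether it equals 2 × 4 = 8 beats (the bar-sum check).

1) 0.0ms=0b +387.097ms=2/5b
2) 387.097ms=2/5b +387.097ms=2/5b
3) 774.194ms=4/5b +387.097ms=2/5b
4) 1161.29ms=6/5b +387.097ms=2/5b
5) 1548.387ms=8/5b +387.097ms=2/5b
6) 1935.484ms=2b +1935.484ms=2b
7) 3870.968ms=4b +1935.484ms=2b
8) 5806.452ms=6b +1451.613ms=3/2b
9) 7258.065ms=15/2b +483.871ms=1/2b
Σ=8b of 8 (62bpm 4/4) — PASS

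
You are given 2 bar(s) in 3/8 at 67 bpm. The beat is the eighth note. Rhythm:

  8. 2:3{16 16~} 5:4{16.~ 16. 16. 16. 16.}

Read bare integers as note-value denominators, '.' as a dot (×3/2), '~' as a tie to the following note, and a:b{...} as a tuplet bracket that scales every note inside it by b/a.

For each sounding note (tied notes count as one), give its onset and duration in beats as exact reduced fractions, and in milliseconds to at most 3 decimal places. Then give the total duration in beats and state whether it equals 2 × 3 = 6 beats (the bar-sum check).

1) 0.0ms=0b +1343.284ms=3/2b
2) 1343.284ms=3/2b +671.642ms=3/4b
3) 2014.925ms=9/4b +1746.269ms=39/20b
4) 3761.194ms=21/5b +537.313ms=3/5b
5) 4298.507ms=24/5b +537.313ms=3/5b
6) 4835.821ms=27/5b +537.313ms=3/5b
Σ=6b of 6 (67bpm 3/8) — PASS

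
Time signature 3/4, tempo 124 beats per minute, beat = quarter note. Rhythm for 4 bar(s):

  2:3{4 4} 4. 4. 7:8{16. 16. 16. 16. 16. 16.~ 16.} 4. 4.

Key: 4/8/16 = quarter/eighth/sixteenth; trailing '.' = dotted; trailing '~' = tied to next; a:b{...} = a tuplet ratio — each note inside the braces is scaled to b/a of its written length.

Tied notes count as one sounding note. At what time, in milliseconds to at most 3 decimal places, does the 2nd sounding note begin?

1. 0.0ms @ 0 + 725.806ms (3/2)
2. 725.806ms @ 3/2 + 725.806ms (3/2)
3. 1451.613ms @ 3 + 725.806ms (3/2)
4. 2177.419ms @ 9/2 + 725.806ms (3/2)
5. 2903.226ms @ 6 + 207.373ms (3/7)
6. 3110.599ms @ 45/7 + 207.373ms (3/7)
7. 3317.972ms @ 48/7 + 207.373ms (3/7)
8. 3525.346ms @ 51/7 + 207.373ms (3/7)
9. 3732.719ms @ 54/7 + 207.373ms (3/7)
10. 3940.092ms @ 57/7 + 414.747ms (6/7)
11. 4354.839ms @ 9 + 725.806ms (3/2)
12. 5080.645ms @ 21/2 + 725.806ms (3/2)

note 2 onset = 3/2b = 725.806ms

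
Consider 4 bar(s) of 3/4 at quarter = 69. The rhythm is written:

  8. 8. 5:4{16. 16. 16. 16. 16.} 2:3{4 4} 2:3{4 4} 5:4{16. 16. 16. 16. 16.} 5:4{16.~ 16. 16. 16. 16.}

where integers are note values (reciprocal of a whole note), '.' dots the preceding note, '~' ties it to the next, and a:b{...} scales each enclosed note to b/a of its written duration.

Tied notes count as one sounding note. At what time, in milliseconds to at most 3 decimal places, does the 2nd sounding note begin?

1. 0.0ms @ 0 + 652.174ms (3/4)
2. 652.174ms @ 3/4 + 652.174ms (3/4)
3. 1304.348ms @ 3/2 + 260.87ms (3/10)
4. 1565.217ms @ 9/5 + 260.87ms (3/10)
5. 1826.087ms @ 21/10 + 260.87ms (3/10)
6. 2086.957ms @ 12/5 + 260.87ms (3/10)
7. 2347.826ms @ 27/10 + 260.87ms (3/10)
8. 2608.696ms @ 3 + 1304.348ms (3/2)
9. 3913.043ms @ 9/2 + 1304.348ms (3/2)
10. 5217.391ms @ 6 + 1304.348ms (3/2)
11. 6521.739ms @ 15/2 + 1304.348ms (3/2)
12. 7826.087ms @ 9 + 260.87ms (3/10)
13. 8086.957ms @ 93/10 + 260.87ms (3/10)
14. 8347.826ms @ 48/5 + 260.87ms (3/10)
15. 8608.696ms @ 99/10 + 260.87ms (3/10)
16. 8869.565ms @ 51/5 + 260.87ms (3/10)
17. 9130.435ms @ 21/2 + 521.739ms (3/5)
18. 9652.174ms @ 111/10 + 260.87ms (3/10)
19. 9913.043ms @ 57/5 + 260.87ms (3/10)
20. 10173.913ms @ 117/10 + 260.87ms (3/10)

note 2 onset = 3/4b = 652.174ms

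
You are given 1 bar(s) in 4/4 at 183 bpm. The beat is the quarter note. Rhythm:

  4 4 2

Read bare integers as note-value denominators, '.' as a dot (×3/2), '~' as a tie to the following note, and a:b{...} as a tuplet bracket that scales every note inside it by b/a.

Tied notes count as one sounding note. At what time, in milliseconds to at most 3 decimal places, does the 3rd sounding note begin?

note 3 onset = 2b = 655.738ms

1. 0.0ms @ 0 + 327.869ms (1)
2. 327.869ms @ 1 + 327.869ms (1)
3. 655.738ms @ 2 + 655.738ms (2)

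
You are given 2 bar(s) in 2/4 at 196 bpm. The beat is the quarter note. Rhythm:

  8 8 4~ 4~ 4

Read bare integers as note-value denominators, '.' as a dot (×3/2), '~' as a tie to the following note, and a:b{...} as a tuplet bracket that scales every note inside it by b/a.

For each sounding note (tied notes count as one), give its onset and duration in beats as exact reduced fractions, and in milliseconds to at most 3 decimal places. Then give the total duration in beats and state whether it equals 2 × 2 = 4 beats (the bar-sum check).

1) 0.0ms=0b +153.061ms=1/2b
2) 153.061ms=1/2b +153.061ms=1/2b
3) 306.122ms=1b +918.367ms=3b
Σ=4b of 4 (196bpm 2/4) — PASS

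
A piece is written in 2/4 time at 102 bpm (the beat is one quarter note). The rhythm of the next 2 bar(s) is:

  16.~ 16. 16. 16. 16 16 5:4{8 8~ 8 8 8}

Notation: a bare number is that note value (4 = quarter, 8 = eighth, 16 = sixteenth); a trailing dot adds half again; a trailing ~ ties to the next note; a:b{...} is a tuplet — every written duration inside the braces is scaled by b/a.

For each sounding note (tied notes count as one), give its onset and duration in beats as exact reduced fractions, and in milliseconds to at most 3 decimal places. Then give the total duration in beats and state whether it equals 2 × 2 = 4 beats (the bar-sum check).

1) 0.0ms=0b +441.176ms=3/4b
2) 441.176ms=3/4b +220.588ms=3/8b
3) 661.765ms=9/8b +220.588ms=3/8b
4) 882.353ms=3/2b +147.059ms=1/4b
5) 1029.412ms=7/4b +147.059ms=1/4b
6) 1176.471ms=2b +235.294ms=2/5b
7) 1411.765ms=12/5b +470.588ms=4/5b
8) 1882.353ms=16/5b +235.294ms=2/5b
9) 2117.647ms=18/5b +235.294ms=2/5b
Σ=4b of 4 (102bpm 2/4) — PASS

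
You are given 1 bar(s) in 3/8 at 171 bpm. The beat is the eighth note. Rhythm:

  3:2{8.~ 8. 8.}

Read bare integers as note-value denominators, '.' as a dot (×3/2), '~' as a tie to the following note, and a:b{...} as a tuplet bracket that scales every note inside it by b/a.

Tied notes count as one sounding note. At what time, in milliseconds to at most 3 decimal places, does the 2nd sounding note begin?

note 2 onset = 2b = 701.754ms

1. 0.0ms @ 0 + 701.754ms (2)
2. 701.754ms @ 2 + 350.877ms (1)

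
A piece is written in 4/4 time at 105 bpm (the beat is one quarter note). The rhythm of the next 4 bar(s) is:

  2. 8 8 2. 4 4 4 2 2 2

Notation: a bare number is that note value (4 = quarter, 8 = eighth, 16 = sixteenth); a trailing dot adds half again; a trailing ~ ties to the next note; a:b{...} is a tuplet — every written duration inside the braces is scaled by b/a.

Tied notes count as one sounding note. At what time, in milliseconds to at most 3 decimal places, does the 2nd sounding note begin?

1. 0.0ms @ 0 + 1714.286ms (3)
2. 1714.286ms @ 3 + 285.714ms (1/2)
3. 2000.0ms @ 7/2 + 285.714ms (1/2)
4. 2285.714ms @ 4 + 1714.286ms (3)
5. 4000.0ms @ 7 + 571.429ms (1)
6. 4571.429ms @ 8 + 571.429ms (1)
7. 5142.857ms @ 9 + 571.429ms (1)
8. 5714.286ms @ 10 + 1142.857ms (2)
9. 6857.143ms @ 12 + 1142.857ms (2)
10. 8000.0ms @ 14 + 1142.857ms (2)

note 2 onset = 3b = 1714.286ms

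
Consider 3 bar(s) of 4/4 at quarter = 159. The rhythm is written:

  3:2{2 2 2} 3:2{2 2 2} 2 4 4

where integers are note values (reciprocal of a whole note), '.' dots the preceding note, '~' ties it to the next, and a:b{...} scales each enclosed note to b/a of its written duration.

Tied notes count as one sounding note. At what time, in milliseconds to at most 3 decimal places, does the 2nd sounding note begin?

note 2 onset = 4/3b = 503.145ms

1. 0.0ms @ 0 + 503.145ms (4/3)
2. 503.145ms @ 4/3 + 503.145ms (4/3)
3. 1006.289ms @ 8/3 + 503.145ms (4/3)
4. 1509.434ms @ 4 + 503.145ms (4/3)
5. 2012.579ms @ 16/3 + 503.145ms (4/3)
6. 2515.723ms @ 20/3 + 503.145ms (4/3)
7. 3018.868ms @ 8 + 754.717ms (2)
8. 3773.585ms @ 10 + 377.358ms (1)
9. 4150.943ms @ 11 + 377.358ms (1)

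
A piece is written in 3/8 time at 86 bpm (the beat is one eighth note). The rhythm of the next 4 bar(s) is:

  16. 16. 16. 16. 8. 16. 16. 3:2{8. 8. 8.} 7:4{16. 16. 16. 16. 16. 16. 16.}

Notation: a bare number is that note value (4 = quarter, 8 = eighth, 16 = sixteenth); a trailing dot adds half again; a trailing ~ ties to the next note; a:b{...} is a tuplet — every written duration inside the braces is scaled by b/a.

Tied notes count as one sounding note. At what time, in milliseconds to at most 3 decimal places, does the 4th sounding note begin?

note 4 onset = 9/4b = 1569.767ms

1. 0.0ms @ 0 + 523.256ms (3/4)
2. 523.256ms @ 3/4 + 523.256ms (3/4)
3. 1046.512ms @ 3/2 + 523.256ms (3/4)
4. 1569.767ms @ 9/4 + 523.256ms (3/4)
5. 2093.023ms @ 3 + 1046.512ms (3/2)
6. 3139.535ms @ 9/2 + 523.256ms (3/4)
7. 3662.791ms @ 21/4 + 523.256ms (3/4)
8. 4186.047ms @ 6 + 697.674ms (1)
9. 4883.721ms @ 7 + 697.674ms (1)
10. 5581.395ms @ 8 + 697.674ms (1)
11. 6279.07ms @ 9 + 299.003ms (3/7)
12. 6578.073ms @ 66/7 + 299.003ms (3/7)
13. 6877.076ms @ 69/7 + 299.003ms (3/7)
14. 7176.08ms @ 72/7 + 299.003ms (3/7)
15. 7475.083ms @ 75/7 + 299.003ms (3/7)
16. 7774.086ms @ 78/7 + 299.003ms (3/7)
17. 8073.09ms @ 81/7 + 299.003ms (3/7)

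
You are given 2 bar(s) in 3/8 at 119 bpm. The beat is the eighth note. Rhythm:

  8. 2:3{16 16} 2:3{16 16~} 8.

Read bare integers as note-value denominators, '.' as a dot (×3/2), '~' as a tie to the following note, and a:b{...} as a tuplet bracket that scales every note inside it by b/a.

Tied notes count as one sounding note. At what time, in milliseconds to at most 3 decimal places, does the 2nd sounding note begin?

1. 0.0ms @ 0 + 756.303ms (3/2)
2. 756.303ms @ 3/2 + 378.151ms (3/4)
3. 1134.454ms @ 9/4 + 378.151ms (3/4)
4. 1512.605ms @ 3 + 378.151ms (3/4)
5. 1890.756ms @ 15/4 + 1134.454ms (9/4)

note 2 onset = 3/2b = 756.303ms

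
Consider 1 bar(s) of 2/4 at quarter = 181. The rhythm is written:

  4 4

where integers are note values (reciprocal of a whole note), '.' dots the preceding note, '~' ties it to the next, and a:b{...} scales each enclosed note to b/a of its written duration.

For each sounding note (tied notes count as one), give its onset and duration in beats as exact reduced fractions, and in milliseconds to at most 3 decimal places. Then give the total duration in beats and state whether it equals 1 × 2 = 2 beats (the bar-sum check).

1) 0.0ms=0b +331.492ms=1b
2) 331.492ms=1b +331.492ms=1b
Σ=2b of 2 (181bpm 2/4) — PASS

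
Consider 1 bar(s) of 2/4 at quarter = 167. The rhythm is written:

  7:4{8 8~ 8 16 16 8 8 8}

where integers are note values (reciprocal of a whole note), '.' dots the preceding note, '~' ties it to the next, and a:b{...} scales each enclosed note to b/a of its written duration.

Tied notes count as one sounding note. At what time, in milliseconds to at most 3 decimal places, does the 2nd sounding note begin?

note 2 onset = 2/7b = 102.652ms

1. 0.0ms @ 0 + 102.652ms (2/7)
2. 102.652ms @ 2/7 + 205.304ms (4/7)
3. 307.956ms @ 6/7 + 51.326ms (1/7)
4. 359.281ms @ 1 + 51.326ms (1/7)
5. 410.607ms @ 8/7 + 102.652ms (2/7)
6. 513.259ms @ 10/7 + 102.652ms (2/7)
7. 615.911ms @ 12/7 + 102.652ms (2/7)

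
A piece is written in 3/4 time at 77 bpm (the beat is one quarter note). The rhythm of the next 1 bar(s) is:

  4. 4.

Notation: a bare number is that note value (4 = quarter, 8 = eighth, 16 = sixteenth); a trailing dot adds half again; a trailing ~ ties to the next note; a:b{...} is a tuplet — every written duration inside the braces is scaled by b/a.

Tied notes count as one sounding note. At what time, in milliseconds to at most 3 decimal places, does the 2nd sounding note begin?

note 2 onset = 3/2b = 1168.831ms

1. 0.0ms @ 0 + 1168.831ms (3/2)
2. 1168.831ms @ 3/2 + 1168.831ms (3/2)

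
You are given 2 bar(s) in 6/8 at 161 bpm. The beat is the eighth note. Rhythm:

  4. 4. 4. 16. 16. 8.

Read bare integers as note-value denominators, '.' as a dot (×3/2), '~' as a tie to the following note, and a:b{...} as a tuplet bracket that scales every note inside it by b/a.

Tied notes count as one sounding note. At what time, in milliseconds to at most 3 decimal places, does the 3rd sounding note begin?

note 3 onset = 6b = 2236.025ms

1. 0.0ms @ 0 + 1118.012ms (3)
2. 1118.012ms @ 3 + 1118.012ms (3)
3. 2236.025ms @ 6 + 1118.012ms (3)
4. 3354.037ms @ 9 + 279.503ms (3/4)
5. 3633.54ms @ 39/4 + 279.503ms (3/4)
6. 3913.043ms @ 21/2 + 559.006ms (3/2)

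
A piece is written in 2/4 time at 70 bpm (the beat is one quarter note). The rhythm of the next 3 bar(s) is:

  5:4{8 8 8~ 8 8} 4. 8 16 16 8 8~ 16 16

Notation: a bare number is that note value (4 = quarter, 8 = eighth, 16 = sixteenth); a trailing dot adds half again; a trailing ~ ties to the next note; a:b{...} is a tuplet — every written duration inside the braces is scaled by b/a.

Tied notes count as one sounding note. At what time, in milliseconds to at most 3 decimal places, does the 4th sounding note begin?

note 4 onset = 8/5b = 1371.429ms

1. 0.0ms @ 0 + 342.857ms (2/5)
2. 342.857ms @ 2/5 + 342.857ms (2/5)
3. 685.714ms @ 4/5 + 685.714ms (4/5)
4. 1371.429ms @ 8/5 + 342.857ms (2/5)
5. 1714.286ms @ 2 + 1285.714ms (3/2)
6. 3000.0ms @ 7/2 + 428.571ms (1/2)
7. 3428.571ms @ 4 + 214.286ms (1/4)
8. 3642.857ms @ 17/4 + 214.286ms (1/4)
9. 3857.143ms @ 9/2 + 428.571ms (1/2)
10. 4285.714ms @ 5 + 642.857ms (3/4)
11. 4928.571ms @ 23/4 + 214.286ms (1/4)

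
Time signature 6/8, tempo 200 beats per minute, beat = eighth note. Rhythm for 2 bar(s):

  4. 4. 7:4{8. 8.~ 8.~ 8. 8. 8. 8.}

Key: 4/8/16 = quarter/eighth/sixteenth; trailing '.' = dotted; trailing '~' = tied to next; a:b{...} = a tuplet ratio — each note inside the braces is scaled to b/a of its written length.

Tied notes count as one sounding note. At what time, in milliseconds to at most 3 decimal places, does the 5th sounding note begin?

note 5 onset = 66/7b = 2828.571ms

1. 0.0ms @ 0 + 900.0ms (3)
2. 900.0ms @ 3 + 900.0ms (3)
3. 1800.0ms @ 6 + 257.143ms (6/7)
4. 2057.143ms @ 48/7 + 771.429ms (18/7)
5. 2828.571ms @ 66/7 + 257.143ms (6/7)
6. 3085.714ms @ 72/7 + 257.143ms (6/7)
7. 3342.857ms @ 78/7 + 257.143ms (6/7)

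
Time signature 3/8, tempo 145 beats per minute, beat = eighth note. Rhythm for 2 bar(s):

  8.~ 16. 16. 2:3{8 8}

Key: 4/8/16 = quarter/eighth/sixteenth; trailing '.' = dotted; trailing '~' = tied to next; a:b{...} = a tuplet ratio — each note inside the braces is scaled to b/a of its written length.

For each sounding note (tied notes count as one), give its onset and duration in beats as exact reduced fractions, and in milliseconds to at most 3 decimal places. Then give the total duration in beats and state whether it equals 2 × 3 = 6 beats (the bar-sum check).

1) 0.0ms=0b +931.034ms=9/4b
2) 931.034ms=9/4b +310.345ms=3/4b
3) 1241.379ms=3b +620.69ms=3/2b
4) 1862.069ms=9/2b +620.69ms=3/2b
Σ=6b of 6 (145bpm 3/8) — PASS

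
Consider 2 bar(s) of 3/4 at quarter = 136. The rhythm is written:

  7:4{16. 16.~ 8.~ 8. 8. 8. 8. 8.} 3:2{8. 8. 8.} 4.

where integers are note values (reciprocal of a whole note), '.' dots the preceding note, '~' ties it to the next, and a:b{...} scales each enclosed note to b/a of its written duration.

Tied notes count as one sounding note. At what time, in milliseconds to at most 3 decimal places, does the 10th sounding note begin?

1. 0.0ms @ 0 + 94.538ms (3/14)
2. 94.538ms @ 3/14 + 472.689ms (15/14)
3. 567.227ms @ 9/7 + 189.076ms (3/7)
4. 756.303ms @ 12/7 + 189.076ms (3/7)
5. 945.378ms @ 15/7 + 189.076ms (3/7)
6. 1134.454ms @ 18/7 + 189.076ms (3/7)
7. 1323.529ms @ 3 + 220.588ms (1/2)
8. 1544.118ms @ 7/2 + 220.588ms (1/2)
9. 1764.706ms @ 4 + 220.588ms (1/2)
10. 1985.294ms @ 9/2 + 661.765ms (3/2)

note 10 onset = 9/2b = 1985.294ms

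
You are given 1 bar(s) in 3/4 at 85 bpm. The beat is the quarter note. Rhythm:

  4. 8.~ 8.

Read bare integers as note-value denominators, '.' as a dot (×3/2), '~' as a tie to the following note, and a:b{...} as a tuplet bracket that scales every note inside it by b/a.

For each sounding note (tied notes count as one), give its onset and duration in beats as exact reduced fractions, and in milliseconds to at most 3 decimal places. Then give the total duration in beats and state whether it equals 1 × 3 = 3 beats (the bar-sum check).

1) 0.0ms=0b +1058.824ms=3/2b
2) 1058.824ms=3/2b +1058.824ms=3/2b
Σ=3b of 3 (85bpm 3/4) — PASS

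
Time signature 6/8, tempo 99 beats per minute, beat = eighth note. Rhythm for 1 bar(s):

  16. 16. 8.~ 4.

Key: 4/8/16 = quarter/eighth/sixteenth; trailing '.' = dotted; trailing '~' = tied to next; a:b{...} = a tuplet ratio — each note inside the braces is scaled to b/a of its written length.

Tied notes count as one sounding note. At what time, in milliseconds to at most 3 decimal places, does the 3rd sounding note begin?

1. 0.0ms @ 0 + 454.545ms (3/4)
2. 454.545ms @ 3/4 + 454.545ms (3/4)
3. 909.091ms @ 3/2 + 2727.273ms (9/2)

note 3 onset = 3/2b = 909.091ms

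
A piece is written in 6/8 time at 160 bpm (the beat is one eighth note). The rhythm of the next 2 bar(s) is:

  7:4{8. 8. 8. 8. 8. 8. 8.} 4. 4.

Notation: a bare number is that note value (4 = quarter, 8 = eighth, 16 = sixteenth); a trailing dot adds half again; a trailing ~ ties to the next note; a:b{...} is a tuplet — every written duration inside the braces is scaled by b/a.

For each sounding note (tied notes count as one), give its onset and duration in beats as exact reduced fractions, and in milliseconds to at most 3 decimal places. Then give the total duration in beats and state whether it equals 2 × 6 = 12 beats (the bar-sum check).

1) 0.0ms=0b +321.429ms=6/7b
2) 321.429ms=6/7b +321.429ms=6/7b
3) 642.857ms=12/7b +321.429ms=6/7b
4) 964.286ms=18/7b +321.429ms=6/7b
5) 1285.714ms=24/7b +321.429ms=6/7b
6) 1607.143ms=30/7b +321.429ms=6/7b
7) 1928.571ms=36/7b +321.429ms=6/7b
8) 2250.0ms=6b +1125.0ms=3b
9) 3375.0ms=9b +1125.0ms=3b
Σ=12b of 12 (160bpm 6/8) — PASS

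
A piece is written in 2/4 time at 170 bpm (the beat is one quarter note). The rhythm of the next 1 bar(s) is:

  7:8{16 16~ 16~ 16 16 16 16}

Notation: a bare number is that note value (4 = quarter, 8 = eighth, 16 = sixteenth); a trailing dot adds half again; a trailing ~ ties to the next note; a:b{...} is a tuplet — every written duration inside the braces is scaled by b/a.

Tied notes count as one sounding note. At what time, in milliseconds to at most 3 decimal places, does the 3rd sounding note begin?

1. 0.0ms @ 0 + 100.84ms (2/7)
2. 100.84ms @ 2/7 + 302.521ms (6/7)
3. 403.361ms @ 8/7 + 100.84ms (2/7)
4. 504.202ms @ 10/7 + 100.84ms (2/7)
5. 605.042ms @ 12/7 + 100.84ms (2/7)

note 3 onset = 8/7b = 403.361ms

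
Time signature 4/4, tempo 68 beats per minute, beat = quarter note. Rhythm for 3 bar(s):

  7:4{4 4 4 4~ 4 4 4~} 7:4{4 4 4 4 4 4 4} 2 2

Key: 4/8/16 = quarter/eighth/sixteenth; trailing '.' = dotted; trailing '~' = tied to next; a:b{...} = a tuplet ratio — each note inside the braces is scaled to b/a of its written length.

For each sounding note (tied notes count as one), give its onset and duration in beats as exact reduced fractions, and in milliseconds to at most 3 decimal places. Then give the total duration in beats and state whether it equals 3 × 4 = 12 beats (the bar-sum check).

1) 0.0ms=0b +504.202ms=4/7b
2) 504.202ms=4/7b +504.202ms=4/7b
3) 1008.403ms=8/7b +504.202ms=4/7b
4) 1512.605ms=12/7b +1008.403ms=8/7b
5) 2521.008ms=20/7b +504.202ms=4/7b
6) 3025.21ms=24/7b +1008.403ms=8/7b
7) 4033.613ms=32/7b +504.202ms=4/7b
8) 4537.815ms=36/7b +504.202ms=4/7b
9) 5042.017ms=40/7b +504.202ms=4/7b
10) 5546.218ms=44/7b +504.202ms=4/7b
11) 6050.42ms=48/7b +504.202ms=4/7b
12) 6554.622ms=52/7b +504.202ms=4/7b
13) 7058.824ms=8b +1764.706ms=2b
14) 8823.529ms=10b +1764.706ms=2b
Σ=12b of 12 (68bpm 4/4) — PASS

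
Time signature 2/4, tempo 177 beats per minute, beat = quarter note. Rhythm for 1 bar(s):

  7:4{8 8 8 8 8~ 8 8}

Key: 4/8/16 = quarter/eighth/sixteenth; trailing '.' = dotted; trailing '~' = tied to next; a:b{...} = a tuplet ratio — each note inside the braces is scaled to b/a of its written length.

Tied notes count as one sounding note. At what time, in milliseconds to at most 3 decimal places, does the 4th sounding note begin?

1. 0.0ms @ 0 + 96.852ms (2/7)
2. 96.852ms @ 2/7 + 96.852ms (2/7)
3. 193.705ms @ 4/7 + 96.852ms (2/7)
4. 290.557ms @ 6/7 + 96.852ms (2/7)
5. 387.409ms @ 8/7 + 193.705ms (4/7)
6. 581.114ms @ 12/7 + 96.852ms (2/7)

note 4 onset = 6/7b = 290.557ms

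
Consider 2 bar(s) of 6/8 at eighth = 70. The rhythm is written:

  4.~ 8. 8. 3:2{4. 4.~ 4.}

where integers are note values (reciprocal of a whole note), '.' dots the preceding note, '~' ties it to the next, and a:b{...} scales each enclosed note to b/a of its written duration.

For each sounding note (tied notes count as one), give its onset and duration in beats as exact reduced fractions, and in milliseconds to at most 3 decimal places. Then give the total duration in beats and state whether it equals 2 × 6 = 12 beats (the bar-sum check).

1) 0.0ms=0b +3857.143ms=9/2b
2) 3857.143ms=9/2b +1285.714ms=3/2b
3) 5142.857ms=6b +1714.286ms=2b
4) 6857.143ms=8b +3428.571ms=4b
Σ=12b of 12 (70bpm 6/8) — PASS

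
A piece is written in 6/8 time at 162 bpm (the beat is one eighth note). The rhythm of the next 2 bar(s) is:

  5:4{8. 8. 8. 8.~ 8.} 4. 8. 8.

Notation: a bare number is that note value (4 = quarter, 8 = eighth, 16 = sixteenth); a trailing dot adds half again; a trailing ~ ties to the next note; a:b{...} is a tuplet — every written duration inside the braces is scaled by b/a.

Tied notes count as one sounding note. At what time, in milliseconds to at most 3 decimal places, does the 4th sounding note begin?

note 4 onset = 18/5b = 1333.333ms

1. 0.0ms @ 0 + 444.444ms (6/5)
2. 444.444ms @ 6/5 + 444.444ms (6/5)
3. 888.889ms @ 12/5 + 444.444ms (6/5)
4. 1333.333ms @ 18/5 + 888.889ms (12/5)
5. 2222.222ms @ 6 + 1111.111ms (3)
6. 3333.333ms @ 9 + 555.556ms (3/2)
7. 3888.889ms @ 21/2 + 555.556ms (3/2)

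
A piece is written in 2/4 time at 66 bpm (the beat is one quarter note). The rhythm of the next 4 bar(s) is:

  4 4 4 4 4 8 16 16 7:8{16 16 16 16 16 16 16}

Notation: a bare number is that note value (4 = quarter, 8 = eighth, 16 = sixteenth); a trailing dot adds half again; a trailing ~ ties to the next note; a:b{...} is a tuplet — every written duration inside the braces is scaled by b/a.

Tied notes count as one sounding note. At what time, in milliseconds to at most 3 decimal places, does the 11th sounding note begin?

1. 0.0ms @ 0 + 909.091ms (1)
2. 909.091ms @ 1 + 909.091ms (1)
3. 1818.182ms @ 2 + 909.091ms (1)
4. 2727.273ms @ 3 + 909.091ms (1)
5. 3636.364ms @ 4 + 909.091ms (1)
6. 4545.455ms @ 5 + 454.545ms (1/2)
7. 5000.0ms @ 11/2 + 227.273ms (1/4)
8. 5227.273ms @ 23/4 + 227.273ms (1/4)
9. 5454.545ms @ 6 + 259.74ms (2/7)
10. 5714.286ms @ 44/7 + 259.74ms (2/7)
11. 5974.026ms @ 46/7 + 259.74ms (2/7)
12. 6233.766ms @ 48/7 + 259.74ms (2/7)
13. 6493.506ms @ 50/7 + 259.74ms (2/7)
14. 6753.247ms @ 52/7 + 259.74ms (2/7)
15. 7012.987ms @ 54/7 + 259.74ms (2/7)

note 11 onset = 46/7b = 5974.026ms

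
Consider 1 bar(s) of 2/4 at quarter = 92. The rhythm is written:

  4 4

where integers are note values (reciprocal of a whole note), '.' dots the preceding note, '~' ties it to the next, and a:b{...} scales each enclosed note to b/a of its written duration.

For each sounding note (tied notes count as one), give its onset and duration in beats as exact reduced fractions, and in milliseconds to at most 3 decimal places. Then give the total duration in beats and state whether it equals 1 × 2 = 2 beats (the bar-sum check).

1) 0.0ms=0b +652.174ms=1b
2) 652.174ms=1b +652.174ms=1b
Σ=2b of 2 (92bpm 2/4) — PASS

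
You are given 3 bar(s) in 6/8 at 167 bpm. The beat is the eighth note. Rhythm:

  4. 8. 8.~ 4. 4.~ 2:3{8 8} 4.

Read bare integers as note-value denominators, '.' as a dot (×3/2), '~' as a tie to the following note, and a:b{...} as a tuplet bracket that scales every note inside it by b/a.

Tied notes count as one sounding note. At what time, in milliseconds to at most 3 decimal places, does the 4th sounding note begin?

1. 0.0ms @ 0 + 1077.844ms (3)
2. 1077.844ms @ 3 + 538.922ms (3/2)
3. 1616.766ms @ 9/2 + 1616.766ms (9/2)
4. 3233.533ms @ 9 + 1616.766ms (9/2)
5. 4850.299ms @ 27/2 + 538.922ms (3/2)
6. 5389.222ms @ 15 + 1077.844ms (3)

note 4 onset = 9b = 3233.533ms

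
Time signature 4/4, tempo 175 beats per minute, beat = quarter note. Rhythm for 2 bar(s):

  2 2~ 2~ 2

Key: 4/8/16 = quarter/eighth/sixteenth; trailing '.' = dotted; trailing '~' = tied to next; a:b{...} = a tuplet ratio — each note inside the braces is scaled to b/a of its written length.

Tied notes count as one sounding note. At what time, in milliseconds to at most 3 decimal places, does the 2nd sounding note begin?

1. 0.0ms @ 0 + 685.714ms (2)
2. 685.714ms @ 2 + 2057.143ms (6)

note 2 onset = 2b = 685.714ms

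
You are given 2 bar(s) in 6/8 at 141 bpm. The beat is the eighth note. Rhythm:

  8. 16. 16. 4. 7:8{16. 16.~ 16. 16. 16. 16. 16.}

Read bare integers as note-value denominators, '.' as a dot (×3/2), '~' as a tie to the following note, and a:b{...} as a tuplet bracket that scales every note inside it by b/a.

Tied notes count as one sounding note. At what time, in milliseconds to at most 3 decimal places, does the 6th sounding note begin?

note 6 onset = 48/7b = 2917.933ms

1. 0.0ms @ 0 + 638.298ms (3/2)
2. 638.298ms @ 3/2 + 319.149ms (3/4)
3. 957.447ms @ 9/4 + 319.149ms (3/4)
4. 1276.596ms @ 3 + 1276.596ms (3)
5. 2553.191ms @ 6 + 364.742ms (6/7)
6. 2917.933ms @ 48/7 + 729.483ms (12/7)
7. 3647.416ms @ 60/7 + 364.742ms (6/7)
8. 4012.158ms @ 66/7 + 364.742ms (6/7)
9. 4376.9ms @ 72/7 + 364.742ms (6/7)
10. 4741.641ms @ 78/7 + 364.742ms (6/7)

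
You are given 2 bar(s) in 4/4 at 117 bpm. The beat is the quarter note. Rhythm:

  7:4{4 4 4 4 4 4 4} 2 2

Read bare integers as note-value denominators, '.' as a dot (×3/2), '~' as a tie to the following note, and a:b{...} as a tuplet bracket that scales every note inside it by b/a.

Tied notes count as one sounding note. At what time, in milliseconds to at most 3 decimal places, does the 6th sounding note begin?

1. 0.0ms @ 0 + 293.04ms (4/7)
2. 293.04ms @ 4/7 + 293.04ms (4/7)
3. 586.081ms @ 8/7 + 293.04ms (4/7)
4. 879.121ms @ 12/7 + 293.04ms (4/7)
5. 1172.161ms @ 16/7 + 293.04ms (4/7)
6. 1465.201ms @ 20/7 + 293.04ms (4/7)
7. 1758.242ms @ 24/7 + 293.04ms (4/7)
8. 2051.282ms @ 4 + 1025.641ms (2)
9. 3076.923ms @ 6 + 1025.641ms (2)

note 6 onset = 20/7b = 1465.201ms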